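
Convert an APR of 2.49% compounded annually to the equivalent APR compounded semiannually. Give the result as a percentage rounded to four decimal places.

Compounded annually, EAR = nominal = 0.024900.
Solve (1 + r/2)^2 = 1.024900: r/2 = 1.024900^(1/2) − 1 = 0.012373, so r = 0.024747 = 2.4747%.

2.4747%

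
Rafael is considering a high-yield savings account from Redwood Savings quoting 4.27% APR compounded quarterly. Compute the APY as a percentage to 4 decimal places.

EAR = (1 + 0.0427/4)^4 − 1.
= (1 + 0.010675)^4 − 1 = 1.043389 − 1 = 4.3389%.

4.3389%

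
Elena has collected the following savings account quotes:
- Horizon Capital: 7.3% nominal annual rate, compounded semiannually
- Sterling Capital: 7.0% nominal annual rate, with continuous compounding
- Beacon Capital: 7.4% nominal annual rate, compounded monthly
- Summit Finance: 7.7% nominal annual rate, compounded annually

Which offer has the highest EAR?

Horizon Capital: (1 + 0.073/2)^2 − 1 = 7.433%
Sterling Capital: e^0.070 − 1 = 7.251%
Beacon Capital: (1 + 0.074/12)^12 − 1 = 7.656%
Summit Finance: compounded annually, EAR = 7.700%
The highest effective annual rate is Summit Finance at 7.700%.

Summit Finance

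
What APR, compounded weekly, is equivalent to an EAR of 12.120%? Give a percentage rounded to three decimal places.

11.453%

(1 + r/52)^52 − 1 = 0.12120, so 1 + r/52 = 1.12120^(1/52).
r/52 = 0.002202, so r = 0.114525 = 11.453%.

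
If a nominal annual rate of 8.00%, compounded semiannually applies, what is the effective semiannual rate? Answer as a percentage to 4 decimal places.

4.0000%

With a nominal annual rate compounded semiannually, the periodic rate is the nominal rate divided by 2.
i = 0.0800 / 2 = 0.0400000 = 4.0000%.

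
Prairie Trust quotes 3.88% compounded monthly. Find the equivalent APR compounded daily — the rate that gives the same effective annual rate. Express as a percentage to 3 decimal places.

EAR = (1 + 0.0388/12)^12 − 1 = 0.039497.
Solve (1 + r/365)^365 = 1.039497: r/365 = 1.039497^(1/365) − 1 = 0.000106, so r = 0.038739 = 3.874%.

3.874%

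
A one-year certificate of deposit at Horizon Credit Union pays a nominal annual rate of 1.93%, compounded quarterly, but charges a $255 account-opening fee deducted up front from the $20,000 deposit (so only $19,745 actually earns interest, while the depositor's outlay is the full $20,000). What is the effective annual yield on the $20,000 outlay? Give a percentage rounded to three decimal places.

0.644%

Value after one year: 19,745 × (1 + 0.0193/4)^4 = 19,745 × 1.019440 = $20,128.85.
Effective yield on the $20,000 outlay: 20,128.85 / 20,000 − 1 = 0.006442 = 0.644%.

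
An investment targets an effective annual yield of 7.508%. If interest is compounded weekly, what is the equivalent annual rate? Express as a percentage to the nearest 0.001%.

(1 + r/52)^52 − 1 = 0.07508, so 1 + r/52 = 1.07508^(1/52).
r/52 = 0.001393, so r = 0.072445 = 7.245%.

7.245%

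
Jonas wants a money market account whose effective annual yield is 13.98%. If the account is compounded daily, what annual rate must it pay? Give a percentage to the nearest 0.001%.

(1 + r/365)^365 − 1 = 0.1398, so 1 + r/365 = 1.1398^(1/365).
r/365 = 0.000359, so r = 0.130876 = 13.088%.

13.088%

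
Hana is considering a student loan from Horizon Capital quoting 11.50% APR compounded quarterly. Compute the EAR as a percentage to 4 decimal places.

EAR = (1 + 0.1150/4)^4 − 1.
= (1 + 0.028750)^4 − 1 = 1.120055 − 1 = 12.0055%.

12.0055%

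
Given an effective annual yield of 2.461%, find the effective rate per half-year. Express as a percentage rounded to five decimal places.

The per-half-year rate i satisfies (1 + i)^2 = 1 + 0.02461.
i = 1.02461^(1/2) − 1 = 0.0122302 = 1.22302%.

1.22302%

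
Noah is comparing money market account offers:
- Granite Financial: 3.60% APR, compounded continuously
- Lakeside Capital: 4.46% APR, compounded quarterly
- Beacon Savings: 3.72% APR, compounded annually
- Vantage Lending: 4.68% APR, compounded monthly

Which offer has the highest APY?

Vantage Lending

Granite Financial: e^0.0360 − 1 = 3.666%
Lakeside Capital: (1 + 0.0446/4)^4 − 1 = 4.535%
Beacon Savings: compounded annually, EAR = 3.720%
Vantage Lending: (1 + 0.0468/12)^12 − 1 = 4.782%
The highest effective annual rate is Vantage Lending at 4.782%.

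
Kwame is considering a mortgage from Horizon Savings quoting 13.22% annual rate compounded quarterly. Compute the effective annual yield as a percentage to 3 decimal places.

13.890%

EAR = (1 + 0.1322/4)^4 − 1.
= 1.138899 − 1 = 13.890%.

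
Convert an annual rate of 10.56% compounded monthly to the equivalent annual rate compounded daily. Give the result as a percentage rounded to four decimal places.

EAR = (1 + 0.1056/12)^12 − 1 = 0.110864.
Solve (1 + r/365)^365 = 1.110864: r/365 = 1.110864^(1/365) − 1 = 0.000288, so r = 0.105153 = 10.5153%.

10.5153%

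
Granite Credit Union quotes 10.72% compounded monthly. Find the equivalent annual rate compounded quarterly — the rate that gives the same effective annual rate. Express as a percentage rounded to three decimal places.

10.816%

EAR = (1 + 0.1072/12)^12 − 1 = 0.112627.
Solve (1 + r/4)^4 = 1.112627: r/4 = 1.112627^(1/4) − 1 = 0.027040, so r = 0.108161 = 10.816%.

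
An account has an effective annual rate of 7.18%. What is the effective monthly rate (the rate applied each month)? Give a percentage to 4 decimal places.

The per-month rate i satisfies (1 + i)^12 = 1 + 0.0718.
i = 1.0718^(1/12) − 1 = 0.0057950 = 0.5795%.

0.5795%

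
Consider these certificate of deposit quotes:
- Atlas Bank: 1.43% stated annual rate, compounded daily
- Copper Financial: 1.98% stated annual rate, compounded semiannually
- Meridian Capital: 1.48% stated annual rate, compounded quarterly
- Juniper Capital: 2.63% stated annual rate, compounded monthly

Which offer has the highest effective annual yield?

Juniper Capital

Atlas Bank: (1 + 0.0143/365)^365 − 1 = 1.440%
Copper Financial: (1 + 0.0198/2)^2 − 1 = 1.990%
Meridian Capital: (1 + 0.0148/4)^4 − 1 = 1.488%
Juniper Capital: (1 + 0.0263/12)^12 − 1 = 2.662%
The highest effective annual rate is Juniper Capital at 2.662%.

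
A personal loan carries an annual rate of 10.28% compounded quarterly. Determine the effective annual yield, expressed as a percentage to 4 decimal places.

10.6831%

EAR = (1 + 0.1028/4)^4 − 1.
= 1.106831 − 1 = 10.6831%.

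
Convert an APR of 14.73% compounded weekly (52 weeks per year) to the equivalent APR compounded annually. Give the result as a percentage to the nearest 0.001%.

15.846%

EAR = (1 + 0.1473/52)^52 − 1 = 0.158460.
Compounded annually, the equivalent nominal rate is the EAR itself: 15.846%.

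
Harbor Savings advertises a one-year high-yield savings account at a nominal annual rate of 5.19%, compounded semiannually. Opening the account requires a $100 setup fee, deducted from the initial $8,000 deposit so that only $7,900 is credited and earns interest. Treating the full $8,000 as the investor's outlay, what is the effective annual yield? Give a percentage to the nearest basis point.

Value after one year: 7,900 × (1 + 0.0519/2)^2 = 7,900 × 1.052573 = $8,315.33.
Effective yield on the $8,000 outlay: 8,315.33 / 8,000 − 1 = 0.039416 = 3.94%.

3.94%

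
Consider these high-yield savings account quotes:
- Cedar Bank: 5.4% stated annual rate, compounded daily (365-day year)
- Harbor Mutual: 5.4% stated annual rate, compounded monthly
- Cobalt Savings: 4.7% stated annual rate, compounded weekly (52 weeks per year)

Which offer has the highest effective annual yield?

Cedar Bank

Cedar Bank: (1 + 0.054/365)^365 − 1 = 5.548%
Harbor Mutual: (1 + 0.054/12)^12 − 1 = 5.536%
Cobalt Savings: (1 + 0.047/52)^52 − 1 = 4.810%
The highest effective annual rate is Cedar Bank at 5.548%.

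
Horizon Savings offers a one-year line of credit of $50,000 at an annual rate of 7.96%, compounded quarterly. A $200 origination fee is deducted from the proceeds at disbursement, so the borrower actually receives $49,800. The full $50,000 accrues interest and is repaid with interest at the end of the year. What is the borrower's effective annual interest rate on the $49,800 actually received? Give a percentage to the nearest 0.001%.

8.635%

Amount owed after one year: 50,000 × (1 + 0.0796/4)^4 = 50,000 × 1.082008 = $54,100.39.
Effective rate on net proceeds: 54,100.39 / 49,800 − 1 = 0.086353 = 8.635%.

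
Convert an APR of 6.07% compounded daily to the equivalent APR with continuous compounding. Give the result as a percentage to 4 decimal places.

6.0695%

EAR = (1 + 0.0607/365)^365 − 1 = 0.062575.
Equivalent continuous rate: r = ln(1 + 0.062575) = 0.060695 = 6.0695%.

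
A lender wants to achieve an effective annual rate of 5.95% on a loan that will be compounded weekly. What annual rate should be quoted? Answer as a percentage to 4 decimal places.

(1 + r/52)^52 − 1 = 0.0595, so 1 + r/52 = 1.0595^(1/52).
r/52 = 0.001112, so r = 0.057829 = 5.7829%.

5.7829%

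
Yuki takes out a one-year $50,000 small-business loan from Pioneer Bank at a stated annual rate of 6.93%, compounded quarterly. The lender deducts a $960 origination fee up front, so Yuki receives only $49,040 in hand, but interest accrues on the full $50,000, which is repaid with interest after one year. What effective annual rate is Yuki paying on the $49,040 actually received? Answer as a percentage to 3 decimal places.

9.209%

Amount owed after one year: 50,000 × (1 + 0.0693/4)^4 = 50,000 × 1.071122 = $53,556.09.
Effective rate on net proceeds: 53,556.09 / 49,040 − 1 = 0.092090 = 9.209%.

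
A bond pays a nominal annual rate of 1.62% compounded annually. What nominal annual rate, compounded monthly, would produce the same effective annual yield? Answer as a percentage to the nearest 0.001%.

Compounded annually, EAR = nominal = 0.016200.
Solve (1 + r/12)^12 = 1.016200: r/12 = 1.016200^(1/12) − 1 = 0.001340, so r = 0.016081 = 1.608%.

1.608%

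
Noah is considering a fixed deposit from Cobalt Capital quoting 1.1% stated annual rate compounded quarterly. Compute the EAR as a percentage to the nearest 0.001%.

EAR = (1 + 0.011/4)^4 − 1.
= (1 + 0.002750)^4 − 1 = 1.011045 − 1 = 1.105%.

1.105%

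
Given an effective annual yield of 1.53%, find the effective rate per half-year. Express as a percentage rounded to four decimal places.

The per-half-year rate i satisfies (1 + i)^2 = 1 + 0.0153.
i = 1.0153^(1/2) − 1 = 0.0076210 = 0.7621%.

0.7621%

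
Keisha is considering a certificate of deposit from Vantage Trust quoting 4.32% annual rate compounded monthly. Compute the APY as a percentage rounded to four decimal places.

EAR = (1 + 0.0432/12)^12 − 1.
= (1 + 0.003600)^12 − 1 = 1.044066 − 1 = 4.4066%.

4.4066%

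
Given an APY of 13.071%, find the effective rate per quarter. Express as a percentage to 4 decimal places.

3.1188%

The per-quarter rate i satisfies (1 + i)^4 = 1 + 0.13071.
i = 1.13071^(1/4) − 1 = 0.0311879 = 3.1188%.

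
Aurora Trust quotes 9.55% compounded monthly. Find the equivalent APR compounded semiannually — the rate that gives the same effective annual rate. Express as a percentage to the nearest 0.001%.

EAR = (1 + 0.0955/12)^12 − 1 = 0.099793.
Solve (1 + r/2)^2 = 1.099793: r/2 = 1.099793^(1/2) − 1 = 0.048710, so r = 0.097420 = 9.742%.

9.742%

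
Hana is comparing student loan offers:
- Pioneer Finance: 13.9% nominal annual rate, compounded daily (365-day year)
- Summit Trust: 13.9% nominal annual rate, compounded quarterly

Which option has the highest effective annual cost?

Pioneer Finance

Pioneer Finance: (1 + 0.139/365)^365 − 1 = 14.909%
Summit Trust: (1 + 0.139/4)^4 − 1 = 14.641%
The highest effective annual rate is Pioneer Finance at 14.909%.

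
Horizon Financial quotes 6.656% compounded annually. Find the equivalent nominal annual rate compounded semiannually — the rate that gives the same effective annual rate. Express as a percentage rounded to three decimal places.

6.549%

Compounded annually, EAR = nominal = 0.066560.
Solve (1 + r/2)^2 = 1.066560: r/2 = 1.066560^(1/2) − 1 = 0.032744, so r = 0.065488 = 6.549%.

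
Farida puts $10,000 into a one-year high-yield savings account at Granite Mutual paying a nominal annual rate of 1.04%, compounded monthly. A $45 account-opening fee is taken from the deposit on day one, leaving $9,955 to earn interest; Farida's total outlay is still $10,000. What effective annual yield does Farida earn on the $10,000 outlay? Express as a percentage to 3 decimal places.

0.590%

Value after one year: 9,955 × (1 + 0.0104/12)^12 = 9,955 × 1.010450 = $10,059.03.
Effective yield on the $10,000 outlay: 10,059.03 / 10,000 − 1 = 0.005903 = 0.590%.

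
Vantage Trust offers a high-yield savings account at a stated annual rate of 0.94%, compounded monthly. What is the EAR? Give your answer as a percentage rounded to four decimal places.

EAR = (1 + 0.0094/12)^12 − 1.
= (1 + 0.000783)^12 − 1 = 1.009441 − 1 = 0.9441%.

0.9441%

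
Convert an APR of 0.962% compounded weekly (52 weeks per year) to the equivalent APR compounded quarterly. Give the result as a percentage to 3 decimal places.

EAR = (1 + 0.00962/52)^52 − 1 = 0.009666.
Solve (1 + r/4)^4 = 1.009666: r/4 = 1.009666^(1/4) − 1 = 0.002408, so r = 0.009631 = 0.963%.

0.963%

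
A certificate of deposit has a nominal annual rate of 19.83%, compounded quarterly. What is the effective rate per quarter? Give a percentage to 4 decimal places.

With a nominal annual rate compounded quarterly, the periodic rate is the nominal rate divided by 4.
i = 0.1983 / 4 = 0.0495750 = 4.9575%.

4.9575%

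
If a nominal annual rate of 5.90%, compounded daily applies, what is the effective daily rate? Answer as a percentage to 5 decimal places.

0.01616%

With a nominal annual rate compounded daily, the periodic rate is the nominal rate divided by 365.
i = 0.0590 / 365 = 0.0001616 = 0.01616%.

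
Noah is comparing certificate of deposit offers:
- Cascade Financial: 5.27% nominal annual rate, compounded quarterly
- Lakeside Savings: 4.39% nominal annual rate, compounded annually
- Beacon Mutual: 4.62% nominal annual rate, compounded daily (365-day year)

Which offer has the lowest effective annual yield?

Lakeside Savings

Cascade Financial: (1 + 0.0527/4)^4 − 1 = 5.375%
Lakeside Savings: compounded annually, EAR = 4.390%
Beacon Mutual: (1 + 0.0462/365)^365 − 1 = 4.728%
The lowest effective annual rate is Lakeside Savings at 4.390%.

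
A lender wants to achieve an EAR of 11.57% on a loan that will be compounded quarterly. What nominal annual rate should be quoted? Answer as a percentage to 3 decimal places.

11.099%

(1 + r/4)^4 − 1 = 0.1157, so 1 + r/4 = 1.1157^(1/4).
r/4 = 0.027749, so r = 0.110994 = 11.099%.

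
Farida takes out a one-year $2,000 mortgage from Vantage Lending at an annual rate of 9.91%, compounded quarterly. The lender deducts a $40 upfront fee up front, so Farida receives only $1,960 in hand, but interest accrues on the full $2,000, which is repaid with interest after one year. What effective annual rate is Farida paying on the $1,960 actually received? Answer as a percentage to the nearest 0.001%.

12.535%

Amount owed after one year: 2,000 × (1 + 0.0991/4)^4 = 2,000 × 1.102844 = $2,205.69.
Effective rate on net proceeds: 2,205.69 / 1,960 − 1 = 0.125351 = 12.535%.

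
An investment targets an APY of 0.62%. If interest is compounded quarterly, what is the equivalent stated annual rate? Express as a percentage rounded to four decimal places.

(1 + r/4)^4 − 1 = 0.0062, so 1 + r/4 = 1.0062^(1/4).
r/4 = 0.001546, so r = 0.006186 = 0.6186%.

0.6186%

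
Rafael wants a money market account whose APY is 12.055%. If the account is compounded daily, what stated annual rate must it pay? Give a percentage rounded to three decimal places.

11.384%

(1 + r/365)^365 − 1 = 0.12055, so 1 + r/365 = 1.12055^(1/365).
r/365 = 0.000312, so r = 0.113837 = 11.384%.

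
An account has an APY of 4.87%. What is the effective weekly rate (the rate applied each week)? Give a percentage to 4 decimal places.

0.0915%

The per-week rate i satisfies (1 + i)^52 = 1 + 0.0487.
i = 1.0487^(1/52) − 1 = 0.0009149 = 0.0915%.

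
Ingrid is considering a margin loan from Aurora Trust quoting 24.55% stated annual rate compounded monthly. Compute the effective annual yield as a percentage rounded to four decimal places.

EAR = (1 + 0.2455/12)^12 − 1.
= (1 + 0.020458)^12 − 1 = 1.275097 − 1 = 27.5097%.

27.5097%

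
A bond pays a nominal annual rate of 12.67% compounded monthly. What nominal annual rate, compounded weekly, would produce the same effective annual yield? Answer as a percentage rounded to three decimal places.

EAR = (1 + 0.1267/12)^12 − 1 = 0.134323.
Solve (1 + r/52)^52 = 1.134323: r/52 = 1.134323^(1/52) − 1 = 0.002427, so r = 0.126189 = 12.619%.

12.619%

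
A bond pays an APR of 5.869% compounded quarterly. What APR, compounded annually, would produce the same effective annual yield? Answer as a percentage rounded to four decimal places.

5.9994%

EAR = (1 + 0.05869/4)^4 − 1 = 0.059994.
Compounded annually, the equivalent nominal rate is the EAR itself: 5.9994%.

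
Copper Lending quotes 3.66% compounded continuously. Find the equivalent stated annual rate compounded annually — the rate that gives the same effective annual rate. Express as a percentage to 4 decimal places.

EAR under continuous compounding: e^0.0366 − 1 = 0.037278.
Compounded annually, the equivalent nominal rate is the EAR itself: 3.7278%.

3.7278%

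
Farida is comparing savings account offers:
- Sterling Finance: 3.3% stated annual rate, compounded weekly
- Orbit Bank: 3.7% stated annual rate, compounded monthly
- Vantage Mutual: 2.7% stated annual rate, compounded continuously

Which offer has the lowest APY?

Sterling Finance: (1 + 0.033/52)^52 − 1 = 3.354%
Orbit Bank: (1 + 0.037/12)^12 − 1 = 3.763%
Vantage Mutual: e^0.027 − 1 = 2.737%
The lowest effective annual rate is Vantage Mutual at 2.737%.

Vantage Mutual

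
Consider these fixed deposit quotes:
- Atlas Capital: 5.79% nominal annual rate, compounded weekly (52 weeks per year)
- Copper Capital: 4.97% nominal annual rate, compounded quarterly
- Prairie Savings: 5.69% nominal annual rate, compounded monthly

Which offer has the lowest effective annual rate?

Atlas Capital: (1 + 0.0579/52)^52 − 1 = 5.957%
Copper Capital: (1 + 0.0497/4)^4 − 1 = 5.063%
Prairie Savings: (1 + 0.0569/12)^12 − 1 = 5.841%
The lowest effective annual rate is Copper Capital at 5.063%.

Copper Capital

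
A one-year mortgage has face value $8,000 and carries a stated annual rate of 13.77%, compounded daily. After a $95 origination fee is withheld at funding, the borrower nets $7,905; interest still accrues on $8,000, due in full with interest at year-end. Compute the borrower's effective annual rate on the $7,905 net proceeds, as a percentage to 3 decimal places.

16.139%

Amount owed after one year: 8,000 × (1 + 0.1377/365)^365 = 8,000 × 1.147601 = $9,180.81.
Effective rate on net proceeds: 9,180.81 / 7,905 − 1 = 0.161393 = 16.139%.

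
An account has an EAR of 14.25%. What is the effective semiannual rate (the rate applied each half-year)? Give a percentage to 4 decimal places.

The per-half-year rate i satisfies (1 + i)^2 = 1 + 0.1425.
i = 1.1425^(1/2) − 1 = 0.0688779 = 6.8878%.

6.8878%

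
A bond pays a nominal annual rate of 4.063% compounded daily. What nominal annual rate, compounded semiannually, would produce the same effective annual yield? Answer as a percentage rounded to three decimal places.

4.104%

EAR = (1 + 0.04063/365)^365 − 1 = 0.041464.
Solve (1 + r/2)^2 = 1.041464: r/2 = 1.041464^(1/2) − 1 = 0.020522, so r = 0.041043 = 4.104%.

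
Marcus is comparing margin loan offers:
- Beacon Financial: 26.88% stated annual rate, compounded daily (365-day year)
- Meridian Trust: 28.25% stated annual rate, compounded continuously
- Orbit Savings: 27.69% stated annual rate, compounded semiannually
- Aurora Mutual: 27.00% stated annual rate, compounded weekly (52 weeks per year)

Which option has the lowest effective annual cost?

Beacon Financial: (1 + 0.2688/365)^365 − 1 = 30.826%
Meridian Trust: e^0.2825 − 1 = 32.644%
Orbit Savings: (1 + 0.2769/2)^2 − 1 = 29.607%
Aurora Mutual: (1 + 0.2700/52)^52 − 1 = 30.905%
The lowest effective annual rate is Orbit Savings at 29.607%.

Orbit Savings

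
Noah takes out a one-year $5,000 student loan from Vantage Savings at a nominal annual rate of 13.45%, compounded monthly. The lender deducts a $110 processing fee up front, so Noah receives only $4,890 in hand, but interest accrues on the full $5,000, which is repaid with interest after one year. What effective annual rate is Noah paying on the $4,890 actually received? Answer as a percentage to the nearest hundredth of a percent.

Amount owed after one year: 5,000 × (1 + 0.1345/12)^12 = 5,000 × 1.143109 = $5,715.55.
Effective rate on net proceeds: 5,715.55 / 4,890 − 1 = 0.168823 = 16.88%.

16.88%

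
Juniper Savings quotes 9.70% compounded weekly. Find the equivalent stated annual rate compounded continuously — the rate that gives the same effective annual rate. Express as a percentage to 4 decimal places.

9.6910%

EAR = (1 + 0.0970/52)^52 − 1 = 0.101761.
Equivalent continuous rate: r = ln(1 + 0.101761) = 0.096910 = 9.6910%.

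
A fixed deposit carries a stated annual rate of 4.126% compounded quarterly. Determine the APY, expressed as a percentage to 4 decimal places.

4.1903%

EAR = (1 + 0.04126/4)^4 − 1.
= (1 + 0.010315)^4 − 1 = 1.041903 − 1 = 4.1903%.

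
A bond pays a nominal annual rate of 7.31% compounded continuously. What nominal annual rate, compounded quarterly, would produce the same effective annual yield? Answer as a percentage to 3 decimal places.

EAR under continuous compounding: e^0.0731 − 1 = 0.075838.
Solve (1 + r/4)^4 = 1.075838: r/4 = 1.075838^(1/4) − 1 = 0.018443, so r = 0.073772 = 7.377%.

7.377%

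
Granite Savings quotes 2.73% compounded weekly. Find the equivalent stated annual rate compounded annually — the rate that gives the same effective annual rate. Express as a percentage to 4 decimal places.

2.7669%

EAR = (1 + 0.0273/52)^52 − 1 = 0.027669.
Compounded annually, the equivalent nominal rate is the EAR itself: 2.7669%.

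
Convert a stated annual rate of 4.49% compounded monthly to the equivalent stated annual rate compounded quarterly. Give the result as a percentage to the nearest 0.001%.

4.507%

EAR = (1 + 0.0449/12)^12 − 1 = 0.045836.
Solve (1 + r/4)^4 = 1.045836: r/4 = 1.045836^(1/4) − 1 = 0.011267, so r = 0.045068 = 4.507%.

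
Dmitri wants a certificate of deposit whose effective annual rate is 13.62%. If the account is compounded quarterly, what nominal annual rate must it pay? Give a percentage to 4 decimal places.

(1 + r/4)^4 − 1 = 0.1362, so 1 + r/4 = 1.1362^(1/4).
r/4 = 0.032437, so r = 0.129749 = 12.9749%.

12.9749%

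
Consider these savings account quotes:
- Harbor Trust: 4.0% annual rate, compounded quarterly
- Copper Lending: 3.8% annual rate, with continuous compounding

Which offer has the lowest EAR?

Copper Lending

Harbor Trust: (1 + 0.040/4)^4 − 1 = 4.060%
Copper Lending: e^0.038 − 1 = 3.873%
The lowest effective annual rate is Copper Lending at 3.873%.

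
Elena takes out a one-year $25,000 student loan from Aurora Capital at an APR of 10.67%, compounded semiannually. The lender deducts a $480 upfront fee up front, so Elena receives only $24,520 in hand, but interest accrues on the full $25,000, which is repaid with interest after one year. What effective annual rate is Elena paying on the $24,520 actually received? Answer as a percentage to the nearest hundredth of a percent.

Amount owed after one year: 25,000 × (1 + 0.1067/2)^2 = 25,000 × 1.109546 = $27,738.66.
Effective rate on net proceeds: 27,738.66 / 24,520 − 1 = 0.131267 = 13.13%.

13.13%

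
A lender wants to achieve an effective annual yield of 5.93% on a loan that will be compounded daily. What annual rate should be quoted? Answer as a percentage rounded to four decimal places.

5.7613%

(1 + r/365)^365 − 1 = 0.0593, so 1 + r/365 = 1.0593^(1/365).
r/365 = 0.000158, so r = 0.057613 = 5.7613%.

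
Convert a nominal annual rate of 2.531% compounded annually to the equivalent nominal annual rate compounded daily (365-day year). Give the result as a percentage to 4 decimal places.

2.4996%

Compounded annually, EAR = nominal = 0.025310.
Solve (1 + r/365)^365 = 1.025310: r/365 = 1.025310^(1/365) − 1 = 0.000068, so r = 0.024996 = 2.4996%.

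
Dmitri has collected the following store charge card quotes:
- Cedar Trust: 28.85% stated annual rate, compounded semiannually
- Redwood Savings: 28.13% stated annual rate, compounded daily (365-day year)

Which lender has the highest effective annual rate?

Redwood Savings

Cedar Trust: (1 + 0.2885/2)^2 − 1 = 30.931%
Redwood Savings: (1 + 0.2813/365)^365 − 1 = 32.471%
The highest effective annual rate is Redwood Savings at 32.471%.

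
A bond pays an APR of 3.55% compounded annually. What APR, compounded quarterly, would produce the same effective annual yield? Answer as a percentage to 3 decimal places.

3.504%

Compounded annually, EAR = nominal = 0.035500.
Solve (1 + r/4)^4 = 1.035500: r/4 = 1.035500^(1/4) − 1 = 0.008759, so r = 0.035037 = 3.504%.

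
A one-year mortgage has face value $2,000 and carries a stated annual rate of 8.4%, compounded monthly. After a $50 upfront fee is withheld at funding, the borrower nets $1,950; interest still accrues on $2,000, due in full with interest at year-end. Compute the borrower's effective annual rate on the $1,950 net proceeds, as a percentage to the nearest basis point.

11.52%

Amount owed after one year: 2,000 × (1 + 0.084/12)^12 = 2,000 × 1.087311 = $2,174.62.
Effective rate on net proceeds: 2,174.62 / 1,950 − 1 = 0.115190 = 11.52%.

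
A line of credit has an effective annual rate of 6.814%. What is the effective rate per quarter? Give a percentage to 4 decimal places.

The per-quarter rate i satisfies (1 + i)^4 = 1 + 0.06814.
i = 1.06814^(1/4) − 1 = 0.0166162 = 1.6616%.

1.6616%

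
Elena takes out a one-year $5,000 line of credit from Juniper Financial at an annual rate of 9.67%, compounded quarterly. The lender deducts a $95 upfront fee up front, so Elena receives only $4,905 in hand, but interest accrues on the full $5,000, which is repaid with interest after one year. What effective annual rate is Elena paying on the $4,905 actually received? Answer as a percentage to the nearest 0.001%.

12.157%

Amount owed after one year: 5,000 × (1 + 0.0967/4)^4 = 5,000 × 1.100263 = $5,501.32.
Effective rate on net proceeds: 5,501.32 / 4,905 − 1 = 0.121573 = 12.157%.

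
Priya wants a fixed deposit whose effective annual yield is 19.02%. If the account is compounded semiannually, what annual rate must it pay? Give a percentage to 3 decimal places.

(1 + r/2)^2 − 1 = 0.1902, so 1 + r/2 = 1.1902^(1/2).
r/2 = 0.090963, so r = 0.181926 = 18.193%.

18.193%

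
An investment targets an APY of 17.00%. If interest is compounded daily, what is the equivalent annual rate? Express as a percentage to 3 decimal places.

15.704%

(1 + r/365)^365 − 1 = 0.1700, so 1 + r/365 = 1.1700^(1/365).
r/365 = 0.000430, so r = 0.157038 = 15.704%.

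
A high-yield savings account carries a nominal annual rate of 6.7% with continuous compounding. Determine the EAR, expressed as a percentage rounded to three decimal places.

6.930%

With continuous compounding, EAR = e^0.067 − 1.
e^0.067 = 1.069295, so EAR = 0.069295 = 6.930%.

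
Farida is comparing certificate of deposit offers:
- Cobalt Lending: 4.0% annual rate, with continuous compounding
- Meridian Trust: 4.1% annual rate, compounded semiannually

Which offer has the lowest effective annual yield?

Cobalt Lending

Cobalt Lending: e^0.040 − 1 = 4.081%
Meridian Trust: (1 + 0.041/2)^2 − 1 = 4.142%
The lowest effective annual rate is Cobalt Lending at 4.081%.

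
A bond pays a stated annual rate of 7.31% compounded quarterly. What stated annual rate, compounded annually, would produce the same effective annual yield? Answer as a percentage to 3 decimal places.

7.513%

EAR = (1 + 0.0731/4)^4 − 1 = 0.075128.
Compounded annually, the equivalent nominal rate is the EAR itself: 7.513%.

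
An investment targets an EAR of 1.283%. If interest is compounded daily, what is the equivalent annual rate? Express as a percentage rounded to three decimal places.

1.275%

(1 + r/365)^365 − 1 = 0.01283, so 1 + r/365 = 1.01283^(1/365).
r/365 = 0.000035, so r = 0.012749 = 1.275%.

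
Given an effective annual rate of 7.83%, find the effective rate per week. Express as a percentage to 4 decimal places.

0.1451%

The per-week rate i satisfies (1 + i)^52 = 1 + 0.0783.
i = 1.0783^(1/52) − 1 = 0.0014508 = 0.1451%.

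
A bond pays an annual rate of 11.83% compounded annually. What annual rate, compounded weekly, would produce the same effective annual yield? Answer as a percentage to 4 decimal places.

11.1930%

Compounded annually, EAR = nominal = 0.118300.
Solve (1 + r/52)^52 = 1.118300: r/52 = 1.118300^(1/52) − 1 = 0.002152, so r = 0.111930 = 11.1930%.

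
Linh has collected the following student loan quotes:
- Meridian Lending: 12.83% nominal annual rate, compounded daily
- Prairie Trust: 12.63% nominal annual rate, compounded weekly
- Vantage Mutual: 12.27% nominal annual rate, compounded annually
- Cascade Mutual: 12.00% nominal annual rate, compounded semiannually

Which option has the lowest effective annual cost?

Meridian Lending: (1 + 0.1283/365)^365 − 1 = 13.687%
Prairie Trust: (1 + 0.1263/52)^52 − 1 = 13.445%
Vantage Mutual: compounded annually, EAR = 12.270%
Cascade Mutual: (1 + 0.1200/2)^2 − 1 = 12.360%
The lowest effective annual rate is Vantage Mutual at 12.270%.

Vantage Mutual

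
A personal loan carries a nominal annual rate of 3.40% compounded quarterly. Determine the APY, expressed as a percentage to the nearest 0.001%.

3.444%

EAR = (1 + 0.0340/4)^4 − 1.
= (1 + 0.008500)^4 − 1 = 1.034436 − 1 = 3.444%.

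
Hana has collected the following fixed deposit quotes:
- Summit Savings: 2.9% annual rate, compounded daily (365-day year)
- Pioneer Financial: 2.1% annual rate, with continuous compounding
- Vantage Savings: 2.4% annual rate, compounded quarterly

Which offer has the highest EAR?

Summit Savings: (1 + 0.029/365)^365 − 1 = 2.942%
Pioneer Financial: e^0.021 − 1 = 2.122%
Vantage Savings: (1 + 0.024/4)^4 − 1 = 2.422%
The highest effective annual rate is Summit Savings at 2.942%.

Summit Savings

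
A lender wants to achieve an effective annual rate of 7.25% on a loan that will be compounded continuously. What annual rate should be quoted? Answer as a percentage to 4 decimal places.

6.9992%

Continuous: nominal r satisfies e^r − 1 = 0.0725.
r = ln(1 + 0.0725) = ln(1.0725) = 0.069992 = 6.9992%.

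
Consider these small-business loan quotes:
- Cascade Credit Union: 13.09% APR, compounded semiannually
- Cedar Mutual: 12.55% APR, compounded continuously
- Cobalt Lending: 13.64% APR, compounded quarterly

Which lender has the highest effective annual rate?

Cobalt Lending

Cascade Credit Union: (1 + 0.1309/2)^2 − 1 = 13.518%
Cedar Mutual: e^0.1255 − 1 = 13.372%
Cobalt Lending: (1 + 0.1364/4)^4 − 1 = 14.354%
The highest effective annual rate is Cobalt Lending at 14.354%.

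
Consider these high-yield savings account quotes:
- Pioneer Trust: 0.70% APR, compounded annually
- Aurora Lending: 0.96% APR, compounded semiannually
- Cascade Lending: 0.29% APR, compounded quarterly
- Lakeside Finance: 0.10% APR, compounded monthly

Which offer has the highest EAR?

Pioneer Trust: compounded annually, EAR = 0.700%
Aurora Lending: (1 + 0.0096/2)^2 − 1 = 0.962%
Cascade Lending: (1 + 0.0029/4)^4 − 1 = 0.290%
Lakeside Finance: (1 + 0.0010/12)^12 − 1 = 0.100%
The highest effective annual rate is Aurora Lending at 0.962%.

Aurora Lending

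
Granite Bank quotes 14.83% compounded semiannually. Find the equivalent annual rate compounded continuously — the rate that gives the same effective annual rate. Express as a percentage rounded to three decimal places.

14.306%

EAR = (1 + 0.1483/2)^2 − 1 = 0.153798.
Equivalent continuous rate: r = ln(1 + 0.153798) = 0.143059 = 14.306%.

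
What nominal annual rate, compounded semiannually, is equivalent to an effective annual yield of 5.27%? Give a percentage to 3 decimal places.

(1 + r/2)^2 − 1 = 0.0527, so 1 + r/2 = 1.0527^(1/2).
r/2 = 0.026012, so r = 0.052023 = 5.202%.

5.202%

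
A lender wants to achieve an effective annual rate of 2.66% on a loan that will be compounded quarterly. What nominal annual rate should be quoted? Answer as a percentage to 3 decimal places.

(1 + r/4)^4 − 1 = 0.0266, so 1 + r/4 = 1.0266^(1/4).
r/4 = 0.006585, so r = 0.026339 = 2.634%.

2.634%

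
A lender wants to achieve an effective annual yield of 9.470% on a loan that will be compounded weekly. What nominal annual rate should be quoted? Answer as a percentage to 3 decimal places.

(1 + r/52)^52 − 1 = 0.09470, so 1 + r/52 = 1.09470^(1/52).
r/52 = 0.001742, so r = 0.090559 = 9.056%.

9.056%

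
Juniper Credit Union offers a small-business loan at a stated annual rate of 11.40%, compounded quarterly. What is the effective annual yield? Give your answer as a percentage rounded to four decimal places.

11.8967%

EAR = (1 + 0.1140/4)^4 − 1.
= 1.118967 − 1 = 11.8967%.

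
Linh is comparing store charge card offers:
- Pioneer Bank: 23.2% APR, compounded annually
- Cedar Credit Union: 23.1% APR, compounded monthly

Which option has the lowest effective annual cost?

Pioneer Bank: compounded annually, EAR = 23.200%
Cedar Credit Union: (1 + 0.231/12)^12 − 1 = 25.710%
The lowest effective annual rate is Pioneer Bank at 23.200%.

Pioneer Bank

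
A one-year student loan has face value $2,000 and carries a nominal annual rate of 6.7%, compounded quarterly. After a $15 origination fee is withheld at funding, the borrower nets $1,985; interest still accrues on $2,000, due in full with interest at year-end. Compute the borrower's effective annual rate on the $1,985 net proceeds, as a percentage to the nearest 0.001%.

7.678%

Amount owed after one year: 2,000 × (1 + 0.067/4)^4 = 2,000 × 1.068702 = $2,137.40.
Effective rate on net proceeds: 2,137.40 / 1,985 − 1 = 0.076778 = 7.678%.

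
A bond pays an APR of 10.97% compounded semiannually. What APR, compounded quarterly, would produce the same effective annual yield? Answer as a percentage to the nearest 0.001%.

EAR = (1 + 0.1097/2)^2 − 1 = 0.112709.
Solve (1 + r/4)^4 = 1.112709: r/4 = 1.112709^(1/4) − 1 = 0.027059, so r = 0.108236 = 10.824%.

10.824%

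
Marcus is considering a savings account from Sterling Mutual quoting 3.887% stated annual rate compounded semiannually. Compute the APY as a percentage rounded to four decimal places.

3.9248%

EAR = (1 + 0.03887/2)^2 − 1.
= (1 + 0.019435)^2 − 1 = 1.039248 − 1 = 3.9248%.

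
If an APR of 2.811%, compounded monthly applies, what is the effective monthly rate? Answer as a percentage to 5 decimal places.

0.23425%

With a nominal annual rate compounded monthly, the periodic rate is the nominal rate divided by 12.
i = 0.02811 / 12 = 0.0023425 = 0.23425%.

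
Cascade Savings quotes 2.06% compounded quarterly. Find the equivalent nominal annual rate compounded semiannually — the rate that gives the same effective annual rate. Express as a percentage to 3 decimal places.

EAR = (1 + 0.0206/4)^4 − 1 = 0.020760.
Solve (1 + r/2)^2 = 1.020760: r/2 = 1.020760^(1/2) − 1 = 0.010327, so r = 0.020653 = 2.065%.

2.065%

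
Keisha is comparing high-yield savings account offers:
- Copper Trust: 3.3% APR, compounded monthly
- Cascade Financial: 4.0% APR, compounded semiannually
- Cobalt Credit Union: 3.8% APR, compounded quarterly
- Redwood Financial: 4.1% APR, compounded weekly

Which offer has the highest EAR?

Redwood Financial

Copper Trust: (1 + 0.033/12)^12 − 1 = 3.350%
Cascade Financial: (1 + 0.040/2)^2 − 1 = 4.040%
Cobalt Credit Union: (1 + 0.038/4)^4 − 1 = 3.854%
Redwood Financial: (1 + 0.041/52)^52 − 1 = 4.184%
The highest effective annual rate is Redwood Financial at 4.184%.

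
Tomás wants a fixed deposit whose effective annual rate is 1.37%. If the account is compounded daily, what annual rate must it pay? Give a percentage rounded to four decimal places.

(1 + r/365)^365 − 1 = 0.0137, so 1 + r/365 = 1.0137^(1/365).
r/365 = 0.000037, so r = 0.013607 = 1.3607%.

1.3607%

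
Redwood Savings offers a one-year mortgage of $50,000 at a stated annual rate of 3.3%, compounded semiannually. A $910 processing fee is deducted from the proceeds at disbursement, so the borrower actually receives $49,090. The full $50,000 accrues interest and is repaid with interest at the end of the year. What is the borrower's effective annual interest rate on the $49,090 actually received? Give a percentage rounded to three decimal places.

Amount owed after one year: 50,000 × (1 + 0.033/2)^2 = 50,000 × 1.033272 = $51,663.61.
Effective rate on net proceeds: 51,663.61 / 49,090 − 1 = 0.052426 = 5.243%.

5.243%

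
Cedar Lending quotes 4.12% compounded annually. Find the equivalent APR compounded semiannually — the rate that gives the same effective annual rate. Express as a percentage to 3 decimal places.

4.078%

Compounded annually, EAR = nominal = 0.041200.
Solve (1 + r/2)^2 = 1.041200: r/2 = 1.041200^(1/2) − 1 = 0.020392, so r = 0.040784 = 4.078%.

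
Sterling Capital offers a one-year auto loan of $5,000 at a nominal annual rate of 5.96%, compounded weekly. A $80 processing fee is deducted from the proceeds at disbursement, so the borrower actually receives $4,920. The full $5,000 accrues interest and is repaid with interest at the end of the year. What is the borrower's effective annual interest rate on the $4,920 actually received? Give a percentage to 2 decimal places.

Amount owed after one year: 5,000 × (1 + 0.0596/52)^52 = 5,000 × 1.061376 = $5,306.88.
Effective rate on net proceeds: 5,306.88 / 4,920 − 1 = 0.078634 = 7.86%.

7.86%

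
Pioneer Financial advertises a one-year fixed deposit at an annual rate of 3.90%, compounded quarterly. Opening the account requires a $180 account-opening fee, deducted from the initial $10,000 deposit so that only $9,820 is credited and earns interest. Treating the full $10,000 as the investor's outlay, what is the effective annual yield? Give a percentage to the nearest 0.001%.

Value after one year: 9,820 × (1 + 0.0390/4)^4 = 9,820 × 1.039574 = $10,208.62.
Effective yield on the $10,000 outlay: 10,208.62 / 10,000 − 1 = 0.020862 = 2.086%.

2.086%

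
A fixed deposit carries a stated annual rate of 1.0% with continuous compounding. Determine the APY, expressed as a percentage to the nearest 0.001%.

With continuous compounding, EAR = e^0.010 − 1.
e^0.010 = 1.010050, so EAR = 0.010050 = 1.005%.

1.005%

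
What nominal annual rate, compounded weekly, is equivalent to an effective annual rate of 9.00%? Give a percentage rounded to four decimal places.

(1 + r/52)^52 − 1 = 0.0900, so 1 + r/52 = 1.0900^(1/52).
r/52 = 0.001659, so r = 0.086249 = 8.6249%.

8.6249%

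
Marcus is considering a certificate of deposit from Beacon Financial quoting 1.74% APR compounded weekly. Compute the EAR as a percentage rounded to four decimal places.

EAR = (1 + 0.0174/52)^52 − 1.
= (1 + 0.000335)^52 − 1 = 1.017549 − 1 = 1.7549%.

1.7549%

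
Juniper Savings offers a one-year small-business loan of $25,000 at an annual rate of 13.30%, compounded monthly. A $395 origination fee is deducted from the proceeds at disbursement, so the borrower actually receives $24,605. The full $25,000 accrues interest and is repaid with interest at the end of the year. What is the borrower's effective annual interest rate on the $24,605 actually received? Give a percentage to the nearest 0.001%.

Amount owed after one year: 25,000 × (1 + 0.1330/12)^12 = 25,000 × 1.141415 = $28,535.36.
Effective rate on net proceeds: 28,535.36 / 24,605 − 1 = 0.159738 = 15.974%.

15.974%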